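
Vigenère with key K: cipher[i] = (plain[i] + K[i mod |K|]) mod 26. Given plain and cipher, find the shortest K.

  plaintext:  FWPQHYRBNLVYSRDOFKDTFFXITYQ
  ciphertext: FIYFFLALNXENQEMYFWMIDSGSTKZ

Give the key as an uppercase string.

AMJPYNJK

  i= 0: F-F =  0 → A
  i= 1: I-W = 12 → M
  i= 2: Y-P =  9 → J
  i= 3: F-Q = 15 → P
  i= 4: F-H = 24 → Y
  i= 5: L-Y = 13 → N
  i= 6: A-R =  9 → J
  i= 7: L-B = 10 → K
  i= 8: N-N =  0 → A
  i= 9: X-L = 12 → M
  i=10: E-V =  9 → J
  i=11: N-Y = 15 → P
  i=12: Q-S = 24 → Y
  i=13: E-R = 13 → N
  i=14: M-D =  9 → J
  i=15: Y-O = 10 → K
  i=16: F-F =  0 → A
  i=17: W-K = 12 → M
  i=18: M-D =  9 → J
  i=19: I-T = 15 → P
  i=20: D-F = 24 → Y
  i=21: S-F = 13 → N
  i=22: G-X =  9 → J
  i=23: S-I = 10 → K
  i=24: T-T =  0 → A
  i=25: K-Y = 12 → M
  i=26: Z-Q =  9 → J
  shifts repeat with period 8: AMJPYNJK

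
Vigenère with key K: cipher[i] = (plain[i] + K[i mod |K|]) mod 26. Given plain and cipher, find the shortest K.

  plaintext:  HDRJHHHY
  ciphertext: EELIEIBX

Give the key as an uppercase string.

XBUZ

  i= 0: E-H = 23 → X
  i= 1: E-D =  1 → B
  i= 2: L-R = 20 → U
  i= 3: I-J = 25 → Z
  i= 4: E-H = 23 → X
  i= 5: I-H =  1 → B
  i= 6: B-H = 20 → U
  i= 7: X-Y = 25 → Z
  shifts repeat with period 4: XBUZ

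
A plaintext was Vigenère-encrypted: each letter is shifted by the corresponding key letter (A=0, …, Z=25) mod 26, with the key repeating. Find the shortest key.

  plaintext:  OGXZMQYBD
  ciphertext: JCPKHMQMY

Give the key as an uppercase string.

VWSL

  i= 0: J-O = 21 → V
  i= 1: C-G = 22 → W
  i= 2: P-X = 18 → S
  i= 3: K-Z = 11 → L
  i= 4: H-M = 21 → V
  i= 5: M-Q = 22 → W
  i= 6: Q-Y = 18 → S
  i= 7: M-B = 11 → L
  i= 8: Y-D = 21 → V
  shifts repeat with period 4: VWSL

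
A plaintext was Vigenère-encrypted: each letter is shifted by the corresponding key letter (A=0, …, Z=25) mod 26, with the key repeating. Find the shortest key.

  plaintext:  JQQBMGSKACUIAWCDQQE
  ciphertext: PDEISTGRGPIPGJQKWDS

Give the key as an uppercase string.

GNOH

  i= 0: P-J =  6 → G
  i= 1: D-Q = 13 → N
  i= 2: E-Q = 14 → O
  i= 3: I-B =  7 → H
  i= 4: S-M =  6 → G
  i= 5: T-G = 13 → N
  i= 6: G-S = 14 → O
  i= 7: R-K =  7 → H
  i= 8: G-A =  6 → G
  i= 9: P-C = 13 → N
  i=10: I-U = 14 → O
  i=11: P-I =  7 → H
  i=12: G-A =  6 → G
  i=13: J-W = 13 → N
  i=14: Q-C = 14 → O
  i=15: K-D =  7 → H
  i=16: W-Q =  6 → G
  i=17: D-Q = 13 → N
  i=18: S-E = 14 → O
  shifts repeat with period 4: GNOH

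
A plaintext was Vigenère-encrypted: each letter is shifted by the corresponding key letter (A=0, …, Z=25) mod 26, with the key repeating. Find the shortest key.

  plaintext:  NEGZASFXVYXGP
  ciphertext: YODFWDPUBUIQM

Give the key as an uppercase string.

LKXGW

  i= 0: Y-N = 11 → L
  i= 1: O-E = 10 → K
  i= 2: D-G = 23 → X
  i= 3: F-Z =  6 → G
  i= 4: W-A = 22 → W
  i= 5: D-S = 11 → L
  i= 6: P-F = 10 → K
  i= 7: U-X = 23 → X
  i= 8: B-V =  6 → G
  i= 9: U-Y = 22 → W
  i=10: I-X = 11 → L
  i=11: Q-G = 10 → K
  i=12: M-P = 23 → X
  shifts repeat with period 5: LKXGW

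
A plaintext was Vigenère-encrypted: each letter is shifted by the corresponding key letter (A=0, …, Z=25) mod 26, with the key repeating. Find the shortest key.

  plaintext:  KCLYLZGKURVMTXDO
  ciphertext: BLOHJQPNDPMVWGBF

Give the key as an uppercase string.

  i= 0: B-K = 17 → R
  i= 1: L-C =  9 → J
  i= 2: O-L =  3 → D
  i= 3: H-Y =  9 → J
  i= 4: J-L = 24 → Y
  i= 5: Q-Z = 17 → R
  i= 6: P-G =  9 → J
  i= 7: N-K =  3 → D
  i= 8: D-U =  9 → J
  i= 9: P-R = 24 → Y
  i=10: M-V = 17 → R
  i=11: V-M =  9 → J
  i=12: W-T =  3 → D
  i=13: G-X =  9 → J
  i=14: B-D = 24 → Y
  i=15: F-O = 17 → R
  shifts repeat with period 5: RJDJY

RJDJY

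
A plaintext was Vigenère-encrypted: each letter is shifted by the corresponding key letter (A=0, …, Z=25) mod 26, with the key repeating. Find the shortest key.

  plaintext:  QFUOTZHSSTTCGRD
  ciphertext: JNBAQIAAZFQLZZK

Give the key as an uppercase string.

  i= 0: J-Q = 19 → T
  i= 1: N-F =  8 → I
  i= 2: B-U =  7 → H
  i= 3: A-O = 12 → M
  i= 4: Q-T = 23 → X
  i= 5: I-Z =  9 → J
  i= 6: A-H = 19 → T
  i= 7: A-S =  8 → I
  i= 8: Z-S =  7 → H
  i= 9: F-T = 12 → M
  i=10: Q-T = 23 → X
  i=11: L-C =  9 → J
  i=12: Z-G = 19 → T
  i=13: Z-R =  8 → I
  i=14: K-D =  7 → H
  shifts repeat with period 6: TIHMXJ

TIHMXJ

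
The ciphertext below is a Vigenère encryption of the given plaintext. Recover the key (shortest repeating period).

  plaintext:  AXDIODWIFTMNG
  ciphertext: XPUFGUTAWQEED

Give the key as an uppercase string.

  i= 0: X-A = 23 → X
  i= 1: P-X = 18 → S
  i= 2: U-D = 17 → R
  i= 3: F-I = 23 → X
  i= 4: G-O = 18 → S
  i= 5: U-D = 17 → R
  i= 6: T-W = 23 → X
  i= 7: A-I = 18 → S
  i= 8: W-F = 17 → R
  i= 9: Q-T = 23 → X
  i=10: E-M = 18 → S
  i=11: E-N = 17 → R
  i=12: D-G = 23 → X
  shifts repeat with period 3: XSR

XSR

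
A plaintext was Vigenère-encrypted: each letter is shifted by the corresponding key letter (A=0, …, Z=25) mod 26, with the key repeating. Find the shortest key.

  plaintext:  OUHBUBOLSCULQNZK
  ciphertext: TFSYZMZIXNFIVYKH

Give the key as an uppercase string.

FLLX

  i= 0: T-O =  5 → F
  i= 1: F-U = 11 → L
  i= 2: S-H = 11 → L
  i= 3: Y-B = 23 → X
  i= 4: Z-U =  5 → F
  i= 5: M-B = 11 → L
  i= 6: Z-O = 11 → L
  i= 7: I-L = 23 → X
  i= 8: X-S =  5 → F
  i= 9: N-C = 11 → L
  i=10: F-U = 11 → L
  i=11: I-L = 23 → X
  i=12: V-Q =  5 → F
  i=13: Y-N = 11 → L
  i=14: K-Z = 11 → L
  i=15: H-K = 23 → X
  shifts repeat with period 4: FLLX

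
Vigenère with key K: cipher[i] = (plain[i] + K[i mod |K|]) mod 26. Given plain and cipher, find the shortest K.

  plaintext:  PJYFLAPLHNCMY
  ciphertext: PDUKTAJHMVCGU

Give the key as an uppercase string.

AUWFI

  i= 0: P-P =  0 → A
  i= 1: D-J = 20 → U
  i= 2: U-Y = 22 → W
  i= 3: K-F =  5 → F
  i= 4: T-L =  8 → I
  i= 5: A-A =  0 → A
  i= 6: J-P = 20 → U
  i= 7: H-L = 22 → W
  i= 8: M-H =  5 → F
  i= 9: V-N =  8 → I
  i=10: C-C =  0 → A
  i=11: G-M = 20 → U
  i=12: U-Y = 22 → W
  shifts repeat with period 5: AUWFI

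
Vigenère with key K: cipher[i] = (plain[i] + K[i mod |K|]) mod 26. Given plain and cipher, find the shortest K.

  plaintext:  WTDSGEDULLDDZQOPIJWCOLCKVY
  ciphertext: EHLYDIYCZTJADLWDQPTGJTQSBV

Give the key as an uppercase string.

IOIGXEV

  i= 0: E-W =  8 → I
  i= 1: H-T = 14 → O
  i= 2: L-D =  8 → I
  i= 3: Y-S =  6 → G
  i= 4: D-G = 23 → X
  i= 5: I-E =  4 → E
  i= 6: Y-D = 21 → V
  i= 7: C-U =  8 → I
  i= 8: Z-L = 14 → O
  i= 9: T-L =  8 → I
  i=10: J-D =  6 → G
  i=11: A-D = 23 → X
  i=12: D-Z =  4 → E
  i=13: L-Q = 21 → V
  i=14: W-O =  8 → I
  i=15: D-P = 14 → O
  i=16: Q-I =  8 → I
  i=17: P-J =  6 → G
  i=18: T-W = 23 → X
  i=19: G-C =  4 → E
  i=20: J-O = 21 → V
  i=21: T-L =  8 → I
  i=22: Q-C = 14 → O
  i=23: S-K =  8 → I
  i=24: B-V =  6 → G
  i=25: V-Y = 23 → X
  shifts repeat with period 7: IOIGXEV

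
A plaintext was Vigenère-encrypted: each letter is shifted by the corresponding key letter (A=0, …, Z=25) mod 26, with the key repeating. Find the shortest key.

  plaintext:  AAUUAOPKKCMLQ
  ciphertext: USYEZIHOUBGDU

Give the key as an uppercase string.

  i= 0: U-A = 20 → U
  i= 1: S-A = 18 → S
  i= 2: Y-U =  4 → E
  i= 3: E-U = 10 → K
  i= 4: Z-A = 25 → Z
  i= 5: I-O = 20 → U
  i= 6: H-P = 18 → S
  i= 7: O-K =  4 → E
  i= 8: U-K = 10 → K
  i= 9: B-C = 25 → Z
  i=10: G-M = 20 → U
  i=11: D-L = 18 → S
  i=12: U-Q =  4 → E
  shifts repeat with period 5: USEKZ

USEKZ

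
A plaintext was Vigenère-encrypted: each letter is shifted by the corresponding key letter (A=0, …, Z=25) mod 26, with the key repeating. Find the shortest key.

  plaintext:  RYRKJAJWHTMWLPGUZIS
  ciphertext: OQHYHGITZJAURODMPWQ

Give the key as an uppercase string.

XSQOYGZ

  i= 0: O-R = 23 → X
  i= 1: Q-Y = 18 → S
  i= 2: H-R = 16 → Q
  i= 3: Y-K = 14 → O
  i= 4: H-J = 24 → Y
  i= 5: G-A =  6 → G
  i= 6: I-J = 25 → Z
  i= 7: T-W = 23 → X
  i= 8: Z-H = 18 → S
  i= 9: J-T = 16 → Q
  i=10: A-M = 14 → O
  i=11: U-W = 24 → Y
  i=12: R-L =  6 → G
  i=13: O-P = 25 → Z
  i=14: D-G = 23 → X
  i=15: M-U = 18 → S
  i=16: P-Z = 16 → Q
  i=17: W-I = 14 → O
  i=18: Q-S = 24 → Y
  shifts repeat with period 7: XSQOYGZ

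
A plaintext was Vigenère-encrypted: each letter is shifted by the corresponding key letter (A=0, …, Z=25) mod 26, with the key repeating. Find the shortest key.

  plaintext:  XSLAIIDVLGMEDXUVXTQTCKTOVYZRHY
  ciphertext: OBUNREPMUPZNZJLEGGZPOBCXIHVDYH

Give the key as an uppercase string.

RJJNJWM

  i= 0: O-X = 17 → R
  i= 1: B-S =  9 → J
  i= 2: U-L =  9 → J
  i= 3: N-A = 13 → N
  i= 4: R-I =  9 → J
  i= 5: E-I = 22 → W
  i= 6: P-D = 12 → M
  i= 7: M-V = 17 → R
  i= 8: U-L =  9 → J
  i= 9: P-G =  9 → J
  i=10: Z-M = 13 → N
  i=11: N-E =  9 → J
  i=12: Z-D = 22 → W
  i=13: J-X = 12 → M
  i=14: L-U = 17 → R
  i=15: E-V =  9 → J
  i=16: G-X =  9 → J
  i=17: G-T = 13 → N
  i=18: Z-Q =  9 → J
  i=19: P-T = 22 → W
  i=20: O-C = 12 → M
  i=21: B-K = 17 → R
  i=22: C-T =  9 → J
  i=23: X-O =  9 → J
  i=24: I-V = 13 → N
  i=25: H-Y =  9 → J
  i=26: V-Z = 22 → W
  i=27: D-R = 12 → M
  i=28: Y-H = 17 → R
  i=29: H-Y =  9 → J
  shifts repeat with period 7: RJJNJWM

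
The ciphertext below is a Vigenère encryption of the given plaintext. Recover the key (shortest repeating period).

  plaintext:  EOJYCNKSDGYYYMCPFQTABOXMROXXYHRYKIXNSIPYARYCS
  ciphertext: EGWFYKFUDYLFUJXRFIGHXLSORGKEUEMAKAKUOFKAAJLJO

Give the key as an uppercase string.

  i= 0: E-E =  0 → A
  i= 1: G-O = 18 → S
  i= 2: W-J = 13 → N
  i= 3: F-Y =  7 → H
  i= 4: Y-C = 22 → W
  i= 5: K-N = 23 → X
  i= 6: F-K = 21 → V
  i= 7: U-S =  2 → C
  i= 8: D-D =  0 → A
  i= 9: Y-G = 18 → S
  i=10: L-Y = 13 → N
  i=11: F-Y =  7 → H
  i=12: U-Y = 22 → W
  i=13: J-M = 23 → X
  i=14: X-C = 21 → V
  i=15: R-P =  2 → C
  i=16: F-F =  0 → A
  i=17: I-Q = 18 → S
  i=18: G-T = 13 → N
  i=19: H-A =  7 → H
  i=20: X-B = 22 → W
  i=21: L-O = 23 → X
  i=22: S-X = 21 → V
  i=23: O-M =  2 → C
  i=24: R-R =  0 → A
  i=25: G-O = 18 → S
  i=26: K-X = 13 → N
  i=27: E-X =  7 → H
  i=28: U-Y = 22 → W
  i=29: E-H = 23 → X
  i=30: M-R = 21 → V
  i=31: A-Y =  2 → C
  i=32: K-K =  0 → A
  i=33: A-I = 18 → S
  i=34: K-X = 13 → N
  i=35: U-N =  7 → H
  i=36: O-S = 22 → W
  i=37: F-I = 23 → X
  i=38: K-P = 21 → V
  i=39: A-Y =  2 → C
  i=40: A-A =  0 → A
  i=41: J-R = 18 → S
  i=42: L-Y = 13 → N
  i=43: J-C =  7 → H
  i=44: O-S = 22 → W
  shifts repeat with period 8: ASNHWXVC

ASNHWXVC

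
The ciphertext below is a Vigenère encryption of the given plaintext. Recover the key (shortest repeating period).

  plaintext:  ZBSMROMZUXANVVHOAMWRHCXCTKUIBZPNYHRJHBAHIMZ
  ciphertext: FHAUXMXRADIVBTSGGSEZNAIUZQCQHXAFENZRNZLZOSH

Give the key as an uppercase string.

  i= 0: F-Z =  6 → G
  i= 1: H-B =  6 → G
  i= 2: A-S =  8 → I
  i= 3: U-M =  8 → I
  i= 4: X-R =  6 → G
  i= 5: M-O = 24 → Y
  i= 6: X-M = 11 → L
  i= 7: R-Z = 18 → S
  i= 8: A-U =  6 → G
  i= 9: D-X =  6 → G
  i=10: I-A =  8 → I
  i=11: V-N =  8 → I
  i=12: B-V =  6 → G
  i=13: T-V = 24 → Y
  i=14: S-H = 11 → L
  i=15: G-O = 18 → S
  i=16: G-A =  6 → G
  i=17: S-M =  6 → G
  i=18: E-W =  8 → I
  i=19: Z-R =  8 → I
  i=20: N-H =  6 → G
  i=21: A-C = 24 → Y
  i=22: I-X = 11 → L
  i=23: U-C = 18 → S
  i=24: Z-T =  6 → G
  i=25: Q-K =  6 → G
  i=26: C-U =  8 → I
  i=27: Q-I =  8 → I
  i=28: H-B =  6 → G
  i=29: X-Z = 24 → Y
  i=30: A-P = 11 → L
  i=31: F-N = 18 → S
  i=32: E-Y =  6 → G
  i=33: N-H =  6 → G
  i=34: Z-R =  8 → I
  i=35: R-J =  8 → I
  i=36: N-H =  6 → G
  i=37: Z-B = 24 → Y
  i=38: L-A = 11 → L
  i=39: Z-H = 18 → S
  i=40: O-I =  6 → G
  i=41: S-M =  6 → G
  i=42: H-Z =  8 → I
  shifts repeat with period 8: GGIIGYLS

GGIIGYLS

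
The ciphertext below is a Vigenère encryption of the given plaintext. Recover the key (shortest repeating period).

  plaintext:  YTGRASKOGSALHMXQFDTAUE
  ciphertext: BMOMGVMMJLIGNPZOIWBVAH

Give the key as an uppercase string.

DTIVGDCY

  i= 0: B-Y =  3 → D
  i= 1: M-T = 19 → T
  i= 2: O-G =  8 → I
  i= 3: M-R = 21 → V
  i= 4: G-A =  6 → G
  i= 5: V-S =  3 → D
  i= 6: M-K =  2 → C
  i= 7: M-O = 24 → Y
  i= 8: J-G =  3 → D
  i= 9: L-S = 19 → T
  i=10: I-A =  8 → I
  i=11: G-L = 21 → V
  i=12: N-H =  6 → G
  i=13: P-M =  3 → D
  i=14: Z-X =  2 → C
  i=15: O-Q = 24 → Y
  i=16: I-F =  3 → D
  i=17: W-D = 19 → T
  i=18: B-T =  8 → I
  i=19: V-A = 21 → V
  i=20: A-U =  6 → G
  i=21: H-E =  3 → D
  shifts repeat with period 8: DTIVGDCY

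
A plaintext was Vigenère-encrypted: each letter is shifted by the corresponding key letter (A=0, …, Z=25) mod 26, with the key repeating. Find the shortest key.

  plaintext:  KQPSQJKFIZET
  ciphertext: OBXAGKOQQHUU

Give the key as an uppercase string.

ELIIQB

  i= 0: O-K =  4 → E
  i= 1: B-Q = 11 → L
  i= 2: X-P =  8 → I
  i= 3: A-S =  8 → I
  i= 4: G-Q = 16 → Q
  i= 5: K-J =  1 → B
  i= 6: O-K =  4 → E
  i= 7: Q-F = 11 → L
  i= 8: Q-I =  8 → I
  i= 9: H-Z =  8 → I
  i=10: U-E = 16 → Q
  i=11: U-T =  1 → B
  shifts repeat with period 6: ELIIQB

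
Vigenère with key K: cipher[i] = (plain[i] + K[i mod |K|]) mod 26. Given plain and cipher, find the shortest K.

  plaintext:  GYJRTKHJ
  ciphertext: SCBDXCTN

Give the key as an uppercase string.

MES

  i= 0: S-G = 12 → M
  i= 1: C-Y =  4 → E
  i= 2: B-J = 18 → S
  i= 3: D-R = 12 → M
  i= 4: X-T =  4 → E
  i= 5: C-K = 18 → S
  i= 6: T-H = 12 → M
  i= 7: N-J =  4 → E
  shifts repeat with period 3: MES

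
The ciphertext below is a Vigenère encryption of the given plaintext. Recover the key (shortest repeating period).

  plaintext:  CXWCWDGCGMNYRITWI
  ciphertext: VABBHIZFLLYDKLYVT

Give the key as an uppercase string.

  i= 0: V-C = 19 → T
  i= 1: A-X =  3 → D
  i= 2: B-W =  5 → F
  i= 3: B-C = 25 → Z
  i= 4: H-W = 11 → L
  i= 5: I-D =  5 → F
  i= 6: Z-G = 19 → T
  i= 7: F-C =  3 → D
  i= 8: L-G =  5 → F
  i= 9: L-M = 25 → Z
  i=10: Y-N = 11 → L
  i=11: D-Y =  5 → F
  i=12: K-R = 19 → T
  i=13: L-I =  3 → D
  i=14: Y-T =  5 → F
  i=15: V-W = 25 → Z
  i=16: T-I = 11 → L
  shifts repeat with period 6: TDFZLF

TDFZLF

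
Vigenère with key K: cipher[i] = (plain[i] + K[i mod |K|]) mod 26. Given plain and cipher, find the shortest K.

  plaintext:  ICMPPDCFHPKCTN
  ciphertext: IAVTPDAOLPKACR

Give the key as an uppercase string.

AYJEA

  i= 0: I-I =  0 → A
  i= 1: A-C = 24 → Y
  i= 2: V-M =  9 → J
  i= 3: T-P =  4 → E
  i= 4: P-P =  0 → A
  i= 5: D-D =  0 → A
  i= 6: A-C = 24 → Y
  i= 7: O-F =  9 → J
  i= 8: L-H =  4 → E
  i= 9: P-P =  0 → A
  i=10: K-K =  0 → A
  i=11: A-C = 24 → Y
  i=12: C-T =  9 → J
  i=13: R-N =  4 → E
  shifts repeat with period 5: AYJEA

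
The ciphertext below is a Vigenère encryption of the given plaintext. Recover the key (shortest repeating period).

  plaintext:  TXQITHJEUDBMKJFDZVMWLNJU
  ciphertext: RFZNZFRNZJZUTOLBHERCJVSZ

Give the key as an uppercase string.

YIJFG

  i= 0: R-T = 24 → Y
  i= 1: F-X =  8 → I
  i= 2: Z-Q =  9 → J
  i= 3: N-I =  5 → F
  i= 4: Z-T =  6 → G
  i= 5: F-H = 24 → Y
  i= 6: R-J =  8 → I
  i= 7: N-E =  9 → J
  i= 8: Z-U =  5 → F
  i= 9: J-D =  6 → G
  i=10: Z-B = 24 → Y
  i=11: U-M =  8 → I
  i=12: T-K =  9 → J
  i=13: O-J =  5 → F
  i=14: L-F =  6 → G
  i=15: B-D = 24 → Y
  i=16: H-Z =  8 → I
  i=17: E-V =  9 → J
  i=18: R-M =  5 → F
  i=19: C-W =  6 → G
  i=20: J-L = 24 → Y
  i=21: V-N =  8 → I
  i=22: S-J =  9 → J
  i=23: Z-U =  5 → F
  shifts repeat with period 5: YIJFG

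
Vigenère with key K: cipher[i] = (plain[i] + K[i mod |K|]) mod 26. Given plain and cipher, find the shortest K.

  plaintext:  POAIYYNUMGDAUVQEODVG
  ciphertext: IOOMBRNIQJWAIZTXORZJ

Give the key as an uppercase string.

  i= 0: I-P = 19 → T
  i= 1: O-O =  0 → A
  i= 2: O-A = 14 → O
  i= 3: M-I =  4 → E
  i= 4: B-Y =  3 → D
  i= 5: R-Y = 19 → T
  i= 6: N-N =  0 → A
  i= 7: I-U = 14 → O
  i= 8: Q-M =  4 → E
  i= 9: J-G =  3 → D
  i=10: W-D = 19 → T
  i=11: A-A =  0 → A
  i=12: I-U = 14 → O
  i=13: Z-V =  4 → E
  i=14: T-Q =  3 → D
  i=15: X-E = 19 → T
  i=16: O-O =  0 → A
  i=17: R-D = 14 → O
  i=18: Z-V =  4 → E
  i=19: J-G =  3 → D
  shifts repeat with period 5: TAOED

TAOED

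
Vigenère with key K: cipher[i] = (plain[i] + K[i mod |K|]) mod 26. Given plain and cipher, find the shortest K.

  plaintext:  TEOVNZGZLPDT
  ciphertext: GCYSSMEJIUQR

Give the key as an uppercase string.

NYKXF

  i= 0: G-T = 13 → N
  i= 1: C-E = 24 → Y
  i= 2: Y-O = 10 → K
  i= 3: S-V = 23 → X
  i= 4: S-N =  5 → F
  i= 5: M-Z = 13 → N
  i= 6: E-G = 24 → Y
  i= 7: J-Z = 10 → K
  i= 8: I-L = 23 → X
  i= 9: U-P =  5 → F
  i=10: Q-D = 13 → N
  i=11: R-T = 24 → Y
  shifts repeat with period 5: NYKXF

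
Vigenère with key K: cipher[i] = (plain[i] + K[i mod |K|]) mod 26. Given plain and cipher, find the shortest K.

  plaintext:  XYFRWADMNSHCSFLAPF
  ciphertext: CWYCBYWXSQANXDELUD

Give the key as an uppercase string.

  i= 0: C-X =  5 → F
  i= 1: W-Y = 24 → Y
  i= 2: Y-F = 19 → T
  i= 3: C-R = 11 → L
  i= 4: B-W =  5 → F
  i= 5: Y-A = 24 → Y
  i= 6: W-D = 19 → T
  i= 7: X-M = 11 → L
  i= 8: S-N =  5 → F
  i= 9: Q-S = 24 → Y
  i=10: A-H = 19 → T
  i=11: N-C = 11 → L
  i=12: X-S =  5 → F
  i=13: D-F = 24 → Y
  i=14: E-L = 19 → T
  i=15: L-A = 11 → L
  i=16: U-P =  5 → F
  i=17: D-F = 24 → Y
  shifts repeat with period 4: FYTL

FYTL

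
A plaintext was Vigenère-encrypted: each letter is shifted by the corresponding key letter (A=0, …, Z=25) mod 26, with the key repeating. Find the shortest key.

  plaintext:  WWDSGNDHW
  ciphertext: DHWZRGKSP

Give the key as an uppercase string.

  i= 0: D-W =  7 → H
  i= 1: H-W = 11 → L
  i= 2: W-D = 19 → T
  i= 3: Z-S =  7 → H
  i= 4: R-G = 11 → L
  i= 5: G-N = 19 → T
  i= 6: K-D =  7 → H
  i= 7: S-H = 11 → L
  i= 8: P-W = 19 → T
  shifts repeat with period 3: HLT

HLT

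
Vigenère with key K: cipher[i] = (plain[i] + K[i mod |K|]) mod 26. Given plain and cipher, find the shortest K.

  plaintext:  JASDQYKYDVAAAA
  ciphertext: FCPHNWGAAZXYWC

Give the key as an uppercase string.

  i= 0: F-J = 22 → W
  i= 1: C-A =  2 → C
  i= 2: P-S = 23 → X
  i= 3: H-D =  4 → E
  i= 4: N-Q = 23 → X
  i= 5: W-Y = 24 → Y
  i= 6: G-K = 22 → W
  i= 7: A-Y =  2 → C
  i= 8: A-D = 23 → X
  i= 9: Z-V =  4 → E
  i=10: X-A = 23 → X
  i=11: Y-A = 24 → Y
  i=12: W-A = 22 → W
  i=13: C-A =  2 → C
  shifts repeat with period 6: WCXEXY

WCXEXY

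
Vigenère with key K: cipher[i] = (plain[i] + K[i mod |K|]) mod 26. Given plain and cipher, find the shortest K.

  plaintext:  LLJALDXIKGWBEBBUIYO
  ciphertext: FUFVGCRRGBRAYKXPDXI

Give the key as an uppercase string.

  i= 0: F-L = 20 → U
  i= 1: U-L =  9 → J
  i= 2: F-J = 22 → W
  i= 3: V-A = 21 → V
  i= 4: G-L = 21 → V
  i= 5: C-D = 25 → Z
  i= 6: R-X = 20 → U
  i= 7: R-I =  9 → J
  i= 8: G-K = 22 → W
  i= 9: B-G = 21 → V
  i=10: R-W = 21 → V
  i=11: A-B = 25 → Z
  i=12: Y-E = 20 → U
  i=13: K-B =  9 → J
  i=14: X-B = 22 → W
  i=15: P-U = 21 → V
  i=16: D-I = 21 → V
  i=17: X-Y = 25 → Z
  i=18: I-O = 20 → U
  shifts repeat with period 6: UJWVVZ

UJWVVZ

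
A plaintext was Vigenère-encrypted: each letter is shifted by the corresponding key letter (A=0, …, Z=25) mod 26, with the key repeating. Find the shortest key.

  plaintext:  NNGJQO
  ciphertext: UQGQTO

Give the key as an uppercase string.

HDA

  i= 0: U-N =  7 → H
  i= 1: Q-N =  3 → D
  i= 2: G-G =  0 → A
  i= 3: Q-J =  7 → H
  i= 4: T-Q =  3 → D
  i= 5: O-O =  0 → A
  shifts repeat with period 3: HDA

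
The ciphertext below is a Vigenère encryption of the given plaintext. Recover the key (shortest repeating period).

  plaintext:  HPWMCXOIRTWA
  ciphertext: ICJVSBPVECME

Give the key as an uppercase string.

BNNJQE

  i= 0: I-H =  1 → B
  i= 1: C-P = 13 → N
  i= 2: J-W = 13 → N
  i= 3: V-M =  9 → J
  i= 4: S-C = 16 → Q
  i= 5: B-X =  4 → E
  i= 6: P-O =  1 → B
  i= 7: V-I = 13 → N
  i= 8: E-R = 13 → N
  i= 9: C-T =  9 → J
  i=10: M-W = 16 → Q
  i=11: E-A =  4 → E
  shifts repeat with period 6: BNNJQE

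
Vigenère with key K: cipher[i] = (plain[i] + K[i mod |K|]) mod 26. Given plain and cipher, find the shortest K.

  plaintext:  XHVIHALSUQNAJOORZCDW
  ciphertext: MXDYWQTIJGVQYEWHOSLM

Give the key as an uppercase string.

  i= 0: M-X = 15 → P
  i= 1: X-H = 16 → Q
  i= 2: D-V =  8 → I
  i= 3: Y-I = 16 → Q
  i= 4: W-H = 15 → P
  i= 5: Q-A = 16 → Q
  i= 6: T-L =  8 → I
  i= 7: I-S = 16 → Q
  i= 8: J-U = 15 → P
  i= 9: G-Q = 16 → Q
  i=10: V-N =  8 → I
  i=11: Q-A = 16 → Q
  i=12: Y-J = 15 → P
  i=13: E-O = 16 → Q
  i=14: W-O =  8 → I
  i=15: H-R = 16 → Q
  i=16: O-Z = 15 → P
  i=17: S-C = 16 → Q
  i=18: L-D =  8 → I
  i=19: M-W = 16 → Q
  shifts repeat with period 4: PQIQ

PQIQ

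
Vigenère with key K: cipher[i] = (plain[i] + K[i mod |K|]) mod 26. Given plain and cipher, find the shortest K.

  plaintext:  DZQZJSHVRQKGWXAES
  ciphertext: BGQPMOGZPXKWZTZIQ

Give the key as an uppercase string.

YHAQDWZE

  i= 0: B-D = 24 → Y
  i= 1: G-Z =  7 → H
  i= 2: Q-Q =  0 → A
  i= 3: P-Z = 16 → Q
  i= 4: M-J =  3 → D
  i= 5: O-S = 22 → W
  i= 6: G-H = 25 → Z
  i= 7: Z-V =  4 → E
  i= 8: P-R = 24 → Y
  i= 9: X-Q =  7 → H
  i=10: K-K =  0 → A
  i=11: W-G = 16 → Q
  i=12: Z-W =  3 → D
  i=13: T-X = 22 → W
  i=14: Z-A = 25 → Z
  i=15: I-E =  4 → E
  i=16: Q-S = 24 → Y
  shifts repeat with period 8: YHAQDWZE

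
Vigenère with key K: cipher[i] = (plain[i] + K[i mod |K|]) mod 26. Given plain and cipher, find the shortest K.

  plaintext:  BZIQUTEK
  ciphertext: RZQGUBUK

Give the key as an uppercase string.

  i= 0: R-B = 16 → Q
  i= 1: Z-Z =  0 → A
  i= 2: Q-I =  8 → I
  i= 3: G-Q = 16 → Q
  i= 4: U-U =  0 → A
  i= 5: B-T =  8 → I
  i= 6: U-E = 16 → Q
  i= 7: K-K =  0 → A
  shifts repeat with period 3: QAI

QAI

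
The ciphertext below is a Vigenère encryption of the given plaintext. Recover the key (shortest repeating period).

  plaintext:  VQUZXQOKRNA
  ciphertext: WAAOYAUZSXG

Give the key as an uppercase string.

  i= 0: W-V =  1 → B
  i= 1: A-Q = 10 → K
  i= 2: A-U =  6 → G
  i= 3: O-Z = 15 → P
  i= 4: Y-X =  1 → B
  i= 5: A-Q = 10 → K
  i= 6: U-O =  6 → G
  i= 7: Z-K = 15 → P
  i= 8: S-R =  1 → B
  i= 9: X-N = 10 → K
  i=10: G-A =  6 → G
  shifts repeat with period 4: BKGP

BKGP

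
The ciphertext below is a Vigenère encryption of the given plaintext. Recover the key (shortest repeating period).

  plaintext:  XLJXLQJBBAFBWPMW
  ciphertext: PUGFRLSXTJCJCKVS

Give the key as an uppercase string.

SJXIGVJW

  i= 0: P-X = 18 → S
  i= 1: U-L =  9 → J
  i= 2: G-J = 23 → X
  i= 3: F-X =  8 → I
  i= 4: R-L =  6 → G
  i= 5: L-Q = 21 → V
  i= 6: S-J =  9 → J
  i= 7: X-B = 22 → W
  i= 8: T-B = 18 → S
  i= 9: J-A =  9 → J
  i=10: C-F = 23 → X
  i=11: J-B =  8 → I
  i=12: C-W =  6 → G
  i=13: K-P = 21 → V
  i=14: V-M =  9 → J
  i=15: S-W = 22 → W
  shifts repeat with period 8: SJXIGVJW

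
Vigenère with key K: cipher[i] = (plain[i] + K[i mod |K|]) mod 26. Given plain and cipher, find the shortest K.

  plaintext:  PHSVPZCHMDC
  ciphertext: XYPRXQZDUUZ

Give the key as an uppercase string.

IRXW

  i= 0: X-P =  8 → I
  i= 1: Y-H = 17 → R
  i= 2: P-S = 23 → X
  i= 3: R-V = 22 → W
  i= 4: X-P =  8 → I
  i= 5: Q-Z = 17 → R
  i= 6: Z-C = 23 → X
  i= 7: D-H = 22 → W
  i= 8: U-M =  8 → I
  i= 9: U-D = 17 → R
  i=10: Z-C = 23 → X
  shifts repeat with period 4: IRXW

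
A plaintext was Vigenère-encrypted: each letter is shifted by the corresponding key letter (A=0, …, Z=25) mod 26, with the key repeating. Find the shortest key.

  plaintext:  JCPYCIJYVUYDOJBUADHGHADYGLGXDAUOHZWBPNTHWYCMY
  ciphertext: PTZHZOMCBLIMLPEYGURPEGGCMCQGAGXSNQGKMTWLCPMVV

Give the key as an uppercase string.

GRKJXGDE

  i= 0: P-J =  6 → G
  i= 1: T-C = 17 → R
  i= 2: Z-P = 10 → K
  i= 3: H-Y =  9 → J
  i= 4: Z-C = 23 → X
  i= 5: O-I =  6 → G
  i= 6: M-J =  3 → D
  i= 7: C-Y =  4 → E
  i= 8: B-V =  6 → G
  i= 9: L-U = 17 → R
  i=10: I-Y = 10 → K
  i=11: M-D =  9 → J
  i=12: L-O = 23 → X
  i=13: P-J =  6 → G
  i=14: E-B =  3 → D
  i=15: Y-U =  4 → E
  i=16: G-A =  6 → G
  i=17: U-D = 17 → R
  i=18: R-H = 10 → K
  i=19: P-G =  9 → J
  i=20: E-H = 23 → X
  i=21: G-A =  6 → G
  i=22: G-D =  3 → D
  i=23: C-Y =  4 → E
  i=24: M-G =  6 → G
  i=25: C-L = 17 → R
  i=26: Q-G = 10 → K
  i=27: G-X =  9 → J
  i=28: A-D = 23 → X
  i=29: G-A =  6 → G
  i=30: X-U =  3 → D
  i=31: S-O =  4 → E
  i=32: N-H =  6 → G
  i=33: Q-Z = 17 → R
  i=34: G-W = 10 → K
  i=35: K-B =  9 → J
  i=36: M-P = 23 → X
  i=37: T-N =  6 → G
  i=38: W-T =  3 → D
  i=39: L-H =  4 → E
  i=40: C-W =  6 → G
  i=41: P-Y = 17 → R
  i=42: M-C = 10 → K
  i=43: V-M =  9 → J
  i=44: V-Y = 23 → X
  shifts repeat with period 8: GRKJXGDE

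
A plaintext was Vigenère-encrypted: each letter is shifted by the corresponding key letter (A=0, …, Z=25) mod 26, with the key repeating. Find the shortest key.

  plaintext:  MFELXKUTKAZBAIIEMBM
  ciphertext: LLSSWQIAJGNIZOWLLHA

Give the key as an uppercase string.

  i= 0: L-M = 25 → Z
  i= 1: L-F =  6 → G
  i= 2: S-E = 14 → O
  i= 3: S-L =  7 → H
  i= 4: W-X = 25 → Z
  i= 5: Q-K =  6 → G
  i= 6: I-U = 14 → O
  i= 7: A-T =  7 → H
  i= 8: J-K = 25 → Z
  i= 9: G-A =  6 → G
  i=10: N-Z = 14 → O
  i=11: I-B =  7 → H
  i=12: Z-A = 25 → Z
  i=13: O-I =  6 → G
  i=14: W-I = 14 → O
  i=15: L-E =  7 → H
  i=16: L-M = 25 → Z
  i=17: H-B =  6 → G
  i=18: A-M = 14 → O
  shifts repeat with period 4: ZGOH

ZGOH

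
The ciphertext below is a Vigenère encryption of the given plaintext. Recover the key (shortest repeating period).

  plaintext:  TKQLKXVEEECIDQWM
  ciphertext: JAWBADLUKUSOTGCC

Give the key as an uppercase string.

  i= 0: J-T = 16 → Q
  i= 1: A-K = 16 → Q
  i= 2: W-Q =  6 → G
  i= 3: B-L = 16 → Q
  i= 4: A-K = 16 → Q
  i= 5: D-X =  6 → G
  i= 6: L-V = 16 → Q
  i= 7: U-E = 16 → Q
  i= 8: K-E =  6 → G
  i= 9: U-E = 16 → Q
  i=10: S-C = 16 → Q
  i=11: O-I =  6 → G
  i=12: T-D = 16 → Q
  i=13: G-Q = 16 → Q
  i=14: C-W =  6 → G
  i=15: C-M = 16 → Q
  shifts repeat with period 3: QQG

QQG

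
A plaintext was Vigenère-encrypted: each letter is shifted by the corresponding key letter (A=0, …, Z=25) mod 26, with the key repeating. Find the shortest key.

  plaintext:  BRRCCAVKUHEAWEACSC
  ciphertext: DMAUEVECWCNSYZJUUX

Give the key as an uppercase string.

CVJS

  i= 0: D-B =  2 → C
  i= 1: M-R = 21 → V
  i= 2: A-R =  9 → J
  i= 3: U-C = 18 → S
  i= 4: E-C =  2 → C
  i= 5: V-A = 21 → V
  i= 6: E-V =  9 → J
  i= 7: C-K = 18 → S
  i= 8: W-U =  2 → C
  i= 9: C-H = 21 → V
  i=10: N-E =  9 → J
  i=11: S-A = 18 → S
  i=12: Y-W =  2 → C
  i=13: Z-E = 21 → V
  i=14: J-A =  9 → J
  i=15: U-C = 18 → S
  i=16: U-S =  2 → C
  i=17: X-C = 21 → V
  shifts repeat with period 4: CVJS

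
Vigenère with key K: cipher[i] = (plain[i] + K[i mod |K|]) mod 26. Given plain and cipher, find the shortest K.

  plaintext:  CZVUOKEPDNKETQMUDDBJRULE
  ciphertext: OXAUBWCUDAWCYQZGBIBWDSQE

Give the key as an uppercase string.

MYFAN

  i= 0: O-C = 12 → M
  i= 1: X-Z = 24 → Y
  i= 2: A-V =  5 → F
  i= 3: U-U =  0 → A
  i= 4: B-O = 13 → N
  i= 5: W-K = 12 → M
  i= 6: C-E = 24 → Y
  i= 7: U-P =  5 → F
  i= 8: D-D =  0 → A
  i= 9: A-N = 13 → N
  i=10: W-K = 12 → M
  i=11: C-E = 24 → Y
  i=12: Y-T =  5 → F
  i=13: Q-Q =  0 → A
  i=14: Z-M = 13 → N
  i=15: G-U = 12 → M
  i=16: B-D = 24 → Y
  i=17: I-D =  5 → F
  i=18: B-B =  0 → A
  i=19: W-J = 13 → N
  i=20: D-R = 12 → M
  i=21: S-U = 24 → Y
  i=22: Q-L =  5 → F
  i=23: E-E =  0 → A
  shifts repeat with period 5: MYFAN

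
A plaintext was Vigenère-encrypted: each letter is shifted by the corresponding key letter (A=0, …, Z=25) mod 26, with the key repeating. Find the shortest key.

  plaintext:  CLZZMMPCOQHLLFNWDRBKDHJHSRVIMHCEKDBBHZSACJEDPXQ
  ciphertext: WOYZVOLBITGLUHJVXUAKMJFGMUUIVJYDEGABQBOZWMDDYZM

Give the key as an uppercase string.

  i= 0: W-C = 20 → U
  i= 1: O-L =  3 → D
  i= 2: Y-Z = 25 → Z
  i= 3: Z-Z =  0 → A
  i= 4: V-M =  9 → J
  i= 5: O-M =  2 → C
  i= 6: L-P = 22 → W
  i= 7: B-C = 25 → Z
  i= 8: I-O = 20 → U
  i= 9: T-Q =  3 → D
  i=10: G-H = 25 → Z
  i=11: L-L =  0 → A
  i=12: U-L =  9 → J
  i=13: H-F =  2 → C
  i=14: J-N = 22 → W
  i=15: V-W = 25 → Z
  i=16: X-D = 20 → U
  i=17: U-R =  3 → D
  i=18: A-B = 25 → Z
  i=19: K-K =  0 → A
  i=20: M-D =  9 → J
  i=21: J-H =  2 → C
  i=22: F-J = 22 → W
  i=23: G-H = 25 → Z
  i=24: M-S = 20 → U
  i=25: U-R =  3 → D
  i=26: U-V = 25 → Z
  i=27: I-I =  0 → A
  i=28: V-M =  9 → J
  i=29: J-H =  2 → C
  i=30: Y-C = 22 → W
  i=31: D-E = 25 → Z
  i=32: E-K = 20 → U
  i=33: G-D =  3 → D
  i=34: A-B = 25 → Z
  i=35: B-B =  0 → A
  i=36: Q-H =  9 → J
  i=37: B-Z =  2 → C
  i=38: O-S = 22 → W
  i=39: Z-A = 25 → Z
  i=40: W-C = 20 → U
  i=41: M-J =  3 → D
  i=42: D-E = 25 → Z
  i=43: D-D =  0 → A
  i=44: Y-P =  9 → J
  i=45: Z-X =  2 → C
  i=46: M-Q = 22 → W
  shifts repeat with period 8: UDZAJCWZ

UDZAJCWZ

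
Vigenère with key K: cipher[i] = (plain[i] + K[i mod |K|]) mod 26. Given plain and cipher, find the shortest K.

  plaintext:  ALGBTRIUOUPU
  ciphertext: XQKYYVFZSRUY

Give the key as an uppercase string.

XFE

  i= 0: X-A = 23 → X
  i= 1: Q-L =  5 → F
  i= 2: K-G =  4 → E
  i= 3: Y-B = 23 → X
  i= 4: Y-T =  5 → F
  i= 5: V-R =  4 → E
  i= 6: F-I = 23 → X
  i= 7: Z-U =  5 → F
  i= 8: S-O =  4 → E
  i= 9: R-U = 23 → X
  i=10: U-P =  5 → F
  i=11: Y-U =  4 → E
  shifts repeat with period 3: XFE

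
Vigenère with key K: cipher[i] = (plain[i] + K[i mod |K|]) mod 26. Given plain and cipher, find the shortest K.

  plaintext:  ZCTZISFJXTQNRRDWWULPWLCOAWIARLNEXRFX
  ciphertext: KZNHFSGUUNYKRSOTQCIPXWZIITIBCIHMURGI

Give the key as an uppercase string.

LXUIXAB

  i= 0: K-Z = 11 → L
  i= 1: Z-C = 23 → X
  i= 2: N-T = 20 → U
  i= 3: H-Z =  8 → I
  i= 4: F-I = 23 → X
  i= 5: S-S =  0 → A
  i= 6: G-F =  1 → B
  i= 7: U-J = 11 → L
  i= 8: U-X = 23 → X
  i= 9: N-T = 20 → U
  i=10: Y-Q =  8 → I
  i=11: K-N = 23 → X
  i=12: R-R =  0 → A
  i=13: S-R =  1 → B
  i=14: O-D = 11 → L
  i=15: T-W = 23 → X
  i=16: Q-W = 20 → U
  i=17: C-U =  8 → I
  i=18: I-L = 23 → X
  i=19: P-P =  0 → A
  i=20: X-W =  1 → B
  i=21: W-L = 11 → L
  i=22: Z-C = 23 → X
  i=23: I-O = 20 → U
  i=24: I-A =  8 → I
  i=25: T-W = 23 → X
  i=26: I-I =  0 → A
  i=27: B-A =  1 → B
  i=28: C-R = 11 → L
  i=29: I-L = 23 → X
  i=30: H-N = 20 → U
  i=31: M-E =  8 → I
  i=32: U-X = 23 → X
  i=33: R-R =  0 → A
  i=34: G-F =  1 → B
  i=35: I-X = 11 → L
  shifts repeat with period 7: LXUIXAB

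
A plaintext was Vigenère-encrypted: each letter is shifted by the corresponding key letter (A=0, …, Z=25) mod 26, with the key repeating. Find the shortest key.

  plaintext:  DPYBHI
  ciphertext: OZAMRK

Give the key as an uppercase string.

LKC

  i= 0: O-D = 11 → L
  i= 1: Z-P = 10 → K
  i= 2: A-Y =  2 → C
  i= 3: M-B = 11 → L
  i= 4: R-H = 10 → K
  i= 5: K-I =  2 → C
  shifts repeat with period 3: LKC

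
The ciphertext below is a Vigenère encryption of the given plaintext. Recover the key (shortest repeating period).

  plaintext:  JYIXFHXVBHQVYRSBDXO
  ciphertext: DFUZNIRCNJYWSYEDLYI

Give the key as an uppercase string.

UHMCIB

  i= 0: D-J = 20 → U
  i= 1: F-Y =  7 → H
  i= 2: U-I = 12 → M
  i= 3: Z-X =  2 → C
  i= 4: N-F =  8 → I
  i= 5: I-H =  1 → B
  i= 6: R-X = 20 → U
  i= 7: C-V =  7 → H
  i= 8: N-B = 12 → M
  i= 9: J-H =  2 → C
  i=10: Y-Q =  8 → I
  i=11: W-V =  1 → B
  i=12: S-Y = 20 → U
  i=13: Y-R =  7 → H
  i=14: E-S = 12 → M
  i=15: D-B =  2 → C
  i=16: L-D =  8 → I
  i=17: Y-X =  1 → B
  i=18: I-O = 20 → U
  shifts repeat with period 6: UHMCIB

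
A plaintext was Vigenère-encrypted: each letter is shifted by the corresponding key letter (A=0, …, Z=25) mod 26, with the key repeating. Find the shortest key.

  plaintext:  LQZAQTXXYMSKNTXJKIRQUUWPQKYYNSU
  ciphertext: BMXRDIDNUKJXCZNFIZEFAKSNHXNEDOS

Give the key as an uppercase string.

QWYRNPG

  i= 0: B-L = 16 → Q
  i= 1: M-Q = 22 → W
  i= 2: X-Z = 24 → Y
  i= 3: R-A = 17 → R
  i= 4: D-Q = 13 → N
  i= 5: I-T = 15 → P
  i= 6: D-X =  6 → G
  i= 7: N-X = 16 → Q
  i= 8: U-Y = 22 → W
  i= 9: K-M = 24 → Y
  i=10: J-S = 17 → R
  i=11: X-K = 13 → N
  i=12: C-N = 15 → P
  i=13: Z-T =  6 → G
  i=14: N-X = 16 → Q
  i=15: F-J = 22 → W
  i=16: I-K = 24 → Y
  i=17: Z-I = 17 → R
  i=18: E-R = 13 → N
  i=19: F-Q = 15 → P
  i=20: A-U =  6 → G
  i=21: K-U = 16 → Q
  i=22: S-W = 22 → W
  i=23: N-P = 24 → Y
  i=24: H-Q = 17 → R
  i=25: X-K = 13 → N
  i=26: N-Y = 15 → P
  i=27: E-Y =  6 → G
  i=28: D-N = 16 → Q
  i=29: O-S = 22 → W
  i=30: S-U = 24 → Y
  shifts repeat with period 7: QWYRNPG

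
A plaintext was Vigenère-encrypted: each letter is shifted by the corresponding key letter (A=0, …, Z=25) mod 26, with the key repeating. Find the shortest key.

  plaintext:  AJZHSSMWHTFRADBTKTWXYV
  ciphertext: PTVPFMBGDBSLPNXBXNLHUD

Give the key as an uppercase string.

PKWINU

  i= 0: P-A = 15 → P
  i= 1: T-J = 10 → K
  i= 2: V-Z = 22 → W
  i= 3: P-H =  8 → I
  i= 4: F-S = 13 → N
  i= 5: M-S = 20 → U
  i= 6: B-M = 15 → P
  i= 7: G-W = 10 → K
  i= 8: D-H = 22 → W
  i= 9: B-T =  8 → I
  i=10: S-F = 13 → N
  i=11: L-R = 20 → U
  i=12: P-A = 15 → P
  i=13: N-D = 10 → K
  i=14: X-B = 22 → W
  i=15: B-T =  8 → I
  i=16: X-K = 13 → N
  i=17: N-T = 20 → U
  i=18: L-W = 15 → P
  i=19: H-X = 10 → K
  i=20: U-Y = 22 → W
  i=21: D-V =  8 → I
  shifts repeat with period 6: PKWINU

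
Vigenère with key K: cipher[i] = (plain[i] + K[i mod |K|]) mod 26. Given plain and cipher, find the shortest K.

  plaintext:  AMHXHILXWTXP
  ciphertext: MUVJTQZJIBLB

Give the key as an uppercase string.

  i= 0: M-A = 12 → M
  i= 1: U-M =  8 → I
  i= 2: V-H = 14 → O
  i= 3: J-X = 12 → M
  i= 4: T-H = 12 → M
  i= 5: Q-I =  8 → I
  i= 6: Z-L = 14 → O
  i= 7: J-X = 12 → M
  i= 8: I-W = 12 → M
  i= 9: B-T =  8 → I
  i=10: L-X = 14 → O
  i=11: B-P = 12 → M
  shifts repeat with period 4: MIOM

MIOM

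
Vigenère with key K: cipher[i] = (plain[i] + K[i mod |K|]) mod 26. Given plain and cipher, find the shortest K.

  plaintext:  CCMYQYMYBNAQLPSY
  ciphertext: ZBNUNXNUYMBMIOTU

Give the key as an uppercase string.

  i= 0: Z-C = 23 → X
  i= 1: B-C = 25 → Z
  i= 2: N-M =  1 → B
  i= 3: U-Y = 22 → W
  i= 4: N-Q = 23 → X
  i= 5: X-Y = 25 → Z
  i= 6: N-M =  1 → B
  i= 7: U-Y = 22 → W
  i= 8: Y-B = 23 → X
  i= 9: M-N = 25 → Z
  i=10: B-A =  1 → B
  i=11: M-Q = 22 → W
  i=12: I-L = 23 → X
  i=13: O-P = 25 → Z
  i=14: T-S =  1 → B
  i=15: U-Y = 22 → W
  shifts repeat with period 4: XZBW

XZBW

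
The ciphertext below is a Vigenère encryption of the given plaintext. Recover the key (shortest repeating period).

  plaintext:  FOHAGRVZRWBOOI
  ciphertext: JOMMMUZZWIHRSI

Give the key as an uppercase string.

  i= 0: J-F =  4 → E
  i= 1: O-O =  0 → A
  i= 2: M-H =  5 → F
  i= 3: M-A = 12 → M
  i= 4: M-G =  6 → G
  i= 5: U-R =  3 → D
  i= 6: Z-V =  4 → E
  i= 7: Z-Z =  0 → A
  i= 8: W-R =  5 → F
  i= 9: I-W = 12 → M
  i=10: H-B =  6 → G
  i=11: R-O =  3 → D
  i=12: S-O =  4 → E
  i=13: I-I =  0 → A
  shifts repeat with period 6: EAFMGD

EAFMGD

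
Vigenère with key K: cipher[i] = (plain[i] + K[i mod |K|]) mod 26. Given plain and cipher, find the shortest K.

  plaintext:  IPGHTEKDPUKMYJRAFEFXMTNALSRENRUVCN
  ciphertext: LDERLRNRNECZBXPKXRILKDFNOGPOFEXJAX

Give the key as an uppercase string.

  i= 0: L-I =  3 → D
  i= 1: D-P = 14 → O
  i= 2: E-G = 24 → Y
  i= 3: R-H = 10 → K
  i= 4: L-T = 18 → S
  i= 5: R-E = 13 → N
  i= 6: N-K =  3 → D
  i= 7: R-D = 14 → O
  i= 8: N-P = 24 → Y
  i= 9: E-U = 10 → K
  i=10: C-K = 18 → S
  i=11: Z-M = 13 → N
  i=12: B-Y =  3 → D
  i=13: X-J = 14 → O
  i=14: P-R = 24 → Y
  i=15: K-A = 10 → K
  i=16: X-F = 18 → S
  i=17: R-E = 13 → N
  i=18: I-F =  3 → D
  i=19: L-X = 14 → O
  i=20: K-M = 24 → Y
  i=21: D-T = 10 → K
  i=22: F-N = 18 → S
  i=23: N-A = 13 → N
  i=24: O-L =  3 → D
  i=25: G-S = 14 → O
  i=26: P-R = 24 → Y
  i=27: O-E = 10 → K
  i=28: F-N = 18 → S
  i=29: E-R = 13 → N
  i=30: X-U =  3 → D
  i=31: J-V = 14 → O
  i=32: A-C = 24 → Y
  i=33: X-N = 10 → K
  shifts repeat with period 6: DOYKSN

DOYKSN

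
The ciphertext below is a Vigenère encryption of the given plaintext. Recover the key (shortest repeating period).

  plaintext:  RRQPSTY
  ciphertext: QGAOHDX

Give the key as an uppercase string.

  i= 0: Q-R = 25 → Z
  i= 1: G-R = 15 → P
  i= 2: A-Q = 10 → K
  i= 3: O-P = 25 → Z
  i= 4: H-S = 15 → P
  i= 5: D-T = 10 → K
  i= 6: X-Y = 25 → Z
  shifts repeat with period 3: ZPK

ZPK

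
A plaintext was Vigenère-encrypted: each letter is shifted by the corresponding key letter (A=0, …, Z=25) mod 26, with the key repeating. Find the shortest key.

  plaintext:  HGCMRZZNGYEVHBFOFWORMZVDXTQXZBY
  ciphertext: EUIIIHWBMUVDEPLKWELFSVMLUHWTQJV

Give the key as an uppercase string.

XOGWRI

  i= 0: E-H = 23 → X
  i= 1: U-G = 14 → O
  i= 2: I-C =  6 → G
  i= 3: I-M = 22 → W
  i= 4: I-R = 17 → R
  i= 5: H-Z =  8 → I
  i= 6: W-Z = 23 → X
  i= 7: B-N = 14 → O
  i= 8: M-G =  6 → G
  i= 9: U-Y = 22 → W
  i=10: V-E = 17 → R
  i=11: D-V =  8 → I
  i=12: E-H = 23 → X
  i=13: P-B = 14 → O
  i=14: L-F =  6 → G
  i=15: K-O = 22 → W
  i=16: W-F = 17 → R
  i=17: E-W =  8 → I
  i=18: L-O = 23 → X
  i=19: F-R = 14 → O
  i=20: S-M =  6 → G
  i=21: V-Z = 22 → W
  i=22: M-V = 17 → R
  i=23: L-D =  8 → I
  i=24: U-X = 23 → X
  i=25: H-T = 14 → O
  i=26: W-Q =  6 → G
  i=27: T-X = 22 → W
  i=28: Q-Z = 17 → R
  i=29: J-B =  8 → I
  i=30: V-Y = 23 → X
  shifts repeat with period 6: XOGWRI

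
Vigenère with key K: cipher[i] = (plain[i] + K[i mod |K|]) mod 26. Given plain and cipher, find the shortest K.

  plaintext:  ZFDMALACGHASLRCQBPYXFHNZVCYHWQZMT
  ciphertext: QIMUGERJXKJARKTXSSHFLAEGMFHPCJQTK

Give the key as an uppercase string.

  i= 0: Q-Z = 17 → R
  i= 1: I-F =  3 → D
  i= 2: M-D =  9 → J
  i= 3: U-M =  8 → I
  i= 4: G-A =  6 → G
  i= 5: E-L = 19 → T
  i= 6: R-A = 17 → R
  i= 7: J-C =  7 → H
  i= 8: X-G = 17 → R
  i= 9: K-H =  3 → D
  i=10: J-A =  9 → J
  i=11: A-S =  8 → I
  i=12: R-L =  6 → G
  i=13: K-R = 19 → T
  i=14: T-C = 17 → R
  i=15: X-Q =  7 → H
  i=16: S-B = 17 → R
  i=17: S-P =  3 → D
  i=18: H-Y =  9 → J
  i=19: F-X =  8 → I
  i=20: L-F =  6 → G
  i=21: A-H = 19 → T
  i=22: E-N = 17 → R
  i=23: G-Z =  7 → H
  i=24: M-V = 17 → R
  i=25: F-C =  3 → D
  i=26: H-Y =  9 → J
  i=27: P-H =  8 → I
  i=28: C-W =  6 → G
  i=29: J-Q = 19 → T
  i=30: Q-Z = 17 → R
  i=31: T-M =  7 → H
  i=32: K-T = 17 → R
  shifts repeat with period 8: RDJIGTRH

RDJIGTRH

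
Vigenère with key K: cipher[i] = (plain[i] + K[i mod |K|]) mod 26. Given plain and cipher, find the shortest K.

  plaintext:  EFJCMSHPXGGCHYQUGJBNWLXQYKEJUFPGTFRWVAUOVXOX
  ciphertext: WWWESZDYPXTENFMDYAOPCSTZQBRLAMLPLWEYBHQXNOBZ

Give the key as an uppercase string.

SRNCGHWJ

  i= 0: W-E = 18 → S
  i= 1: W-F = 17 → R
  i= 2: W-J = 13 → N
  i= 3: E-C =  2 → C
  i= 4: S-M =  6 → G
  i= 5: Z-S =  7 → H
  i= 6: D-H = 22 → W
  i= 7: Y-P =  9 → J
  i= 8: P-X = 18 → S
  i= 9: X-G = 17 → R
  i=10: T-G = 13 → N
  i=11: E-C =  2 → C
  i=12: N-H =  6 → G
  i=13: F-Y =  7 → H
  i=14: M-Q = 22 → W
  i=15: D-U =  9 → J
  i=16: Y-G = 18 → S
  i=17: A-J = 17 → R
  i=18: O-B = 13 → N
  i=19: P-N =  2 → C
  i=20: C-W =  6 → G
  i=21: S-L =  7 → H
  i=22: T-X = 22 → W
  i=23: Z-Q =  9 → J
  i=24: Q-Y = 18 → S
  i=25: B-K = 17 → R
  i=26: R-E = 13 → N
  i=27: L-J =  2 → C
  i=28: A-U =  6 → G
  i=29: M-F =  7 → H
  i=30: L-P = 22 → W
  i=31: P-G =  9 → J
  i=32: L-T = 18 → S
  i=33: W-F = 17 → R
  i=34: E-R = 13 → N
  i=35: Y-W =  2 → C
  i=36: B-V =  6 → G
  i=37: H-A =  7 → H
  i=38: Q-U = 22 → W
  i=39: X-O =  9 → J
  i=40: N-V = 18 → S
  i=41: O-X = 17 → R
  i=42: B-O = 13 → N
  i=43: Z-X =  2 → C
  shifts repeat with period 8: SRNCGHWJ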